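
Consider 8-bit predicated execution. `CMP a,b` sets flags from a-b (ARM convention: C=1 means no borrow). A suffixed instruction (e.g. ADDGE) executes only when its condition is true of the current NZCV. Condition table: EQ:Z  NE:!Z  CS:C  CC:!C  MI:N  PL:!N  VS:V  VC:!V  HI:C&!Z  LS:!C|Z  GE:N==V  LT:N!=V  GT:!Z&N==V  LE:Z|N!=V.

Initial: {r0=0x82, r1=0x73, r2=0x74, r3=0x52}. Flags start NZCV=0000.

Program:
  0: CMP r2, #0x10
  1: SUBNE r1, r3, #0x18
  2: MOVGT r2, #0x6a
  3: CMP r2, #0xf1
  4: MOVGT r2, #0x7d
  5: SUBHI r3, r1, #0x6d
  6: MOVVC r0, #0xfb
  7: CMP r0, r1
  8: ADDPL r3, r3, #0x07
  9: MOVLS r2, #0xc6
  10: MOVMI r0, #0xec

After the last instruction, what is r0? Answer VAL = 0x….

[0] flags=0010 → (cmp)
[1] flags=0010 NE?T → r1=0x3a
[2] flags=0010 GT?T → r2=0x6a
[3] flags=0000 → (cmp)
[4] flags=0000 GT?T → r2=0x7d
[5] flags=0000 HI?F → skip
[6] flags=0000 VC?T → r0=0xfb
[7] flags=1010 → (cmp)
[8] flags=1010 PL?F → skip
[9] flags=1010 LS?F → skip
[10] flags=1010 MI?T → r0=0xec

VAL = 0xec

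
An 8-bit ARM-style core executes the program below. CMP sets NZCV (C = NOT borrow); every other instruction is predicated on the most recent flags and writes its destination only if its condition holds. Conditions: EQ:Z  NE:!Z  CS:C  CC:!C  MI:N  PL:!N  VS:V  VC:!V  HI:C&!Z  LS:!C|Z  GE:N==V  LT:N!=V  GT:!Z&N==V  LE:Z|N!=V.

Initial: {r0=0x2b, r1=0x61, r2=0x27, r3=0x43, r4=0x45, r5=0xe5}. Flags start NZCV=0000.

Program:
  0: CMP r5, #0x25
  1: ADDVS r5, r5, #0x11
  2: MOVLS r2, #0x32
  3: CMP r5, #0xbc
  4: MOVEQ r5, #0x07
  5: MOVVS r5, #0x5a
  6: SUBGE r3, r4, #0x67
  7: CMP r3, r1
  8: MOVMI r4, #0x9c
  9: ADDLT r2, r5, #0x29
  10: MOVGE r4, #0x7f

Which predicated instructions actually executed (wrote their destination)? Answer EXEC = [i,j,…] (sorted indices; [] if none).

EXEC = [6,9]

0: ✓ CMP  NZCV=1010
1: · ADDVS
2: · MOVLS
3: ✓ CMP  NZCV=0010
4: · MOVEQ
5: · MOVVS
6: ✓ SUBGE  r3←0xde
7: ✓ CMP  NZCV=0011
8: · MOVMI
9: ✓ ADDLT  r2←0x0e
10: · MOVGE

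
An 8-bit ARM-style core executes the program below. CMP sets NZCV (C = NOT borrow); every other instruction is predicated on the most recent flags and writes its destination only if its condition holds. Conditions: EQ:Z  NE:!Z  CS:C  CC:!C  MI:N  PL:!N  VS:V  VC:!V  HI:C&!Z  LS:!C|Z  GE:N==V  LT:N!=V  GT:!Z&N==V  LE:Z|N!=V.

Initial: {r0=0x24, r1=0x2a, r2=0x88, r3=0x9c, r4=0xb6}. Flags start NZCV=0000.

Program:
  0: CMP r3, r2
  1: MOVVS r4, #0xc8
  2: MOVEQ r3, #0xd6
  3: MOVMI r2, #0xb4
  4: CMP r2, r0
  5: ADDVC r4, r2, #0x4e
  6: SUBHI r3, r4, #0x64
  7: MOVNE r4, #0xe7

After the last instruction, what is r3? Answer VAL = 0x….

VAL = 0x52

0: ✓ CMP  NZCV=0010
1: · MOVVS
2: · MOVEQ
3: · MOVMI
4: ✓ CMP  NZCV=0011
5: · ADDVC
6: ✓ SUBHI  r3←0x52
7: ✓ MOVNE  r4←0xe7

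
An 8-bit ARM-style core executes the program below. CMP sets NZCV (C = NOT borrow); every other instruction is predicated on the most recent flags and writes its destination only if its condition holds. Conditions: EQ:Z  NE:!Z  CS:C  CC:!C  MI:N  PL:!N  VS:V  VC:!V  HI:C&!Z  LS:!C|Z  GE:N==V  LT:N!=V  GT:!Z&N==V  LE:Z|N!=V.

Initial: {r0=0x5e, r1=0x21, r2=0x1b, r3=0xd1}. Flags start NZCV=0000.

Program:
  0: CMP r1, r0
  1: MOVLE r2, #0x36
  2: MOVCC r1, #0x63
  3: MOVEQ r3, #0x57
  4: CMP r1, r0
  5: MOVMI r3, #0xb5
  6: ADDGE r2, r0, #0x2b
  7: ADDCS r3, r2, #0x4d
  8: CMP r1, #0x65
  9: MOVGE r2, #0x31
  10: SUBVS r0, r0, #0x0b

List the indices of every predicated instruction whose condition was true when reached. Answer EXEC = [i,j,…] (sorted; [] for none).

0: ✓ CMP  NZCV=1000
1: ✓ MOVLE  r2←0x36
2: ✓ MOVCC  r1←0x63
3: · MOVEQ
4: ✓ CMP  NZCV=0010
5: · MOVMI
6: ✓ ADDGE  r2←0x89
7: ✓ ADDCS  r3←0xd6
8: ✓ CMP  NZCV=1000
9: · MOVGE
10: · SUBVS

EXEC = [1,2,6,7]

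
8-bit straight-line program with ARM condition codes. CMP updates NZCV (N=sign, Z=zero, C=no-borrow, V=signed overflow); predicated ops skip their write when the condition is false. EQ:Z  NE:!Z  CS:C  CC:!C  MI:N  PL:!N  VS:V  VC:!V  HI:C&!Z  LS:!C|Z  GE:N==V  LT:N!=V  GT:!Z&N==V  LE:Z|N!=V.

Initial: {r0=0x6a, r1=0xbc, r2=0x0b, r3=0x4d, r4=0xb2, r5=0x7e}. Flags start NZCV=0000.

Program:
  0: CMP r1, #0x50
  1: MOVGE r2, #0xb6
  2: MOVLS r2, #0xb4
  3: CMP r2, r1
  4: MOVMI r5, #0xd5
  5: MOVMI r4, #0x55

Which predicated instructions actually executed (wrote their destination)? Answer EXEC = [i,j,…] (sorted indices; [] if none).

EXEC = []

[0] flags=0011 → (cmp)
[1] flags=0011 GE?F → skip
[2] flags=0011 LS?F → skip
[3] flags=0000 → (cmp)
[4] flags=0000 MI?F → skip
[5] flags=0000 MI?F → skip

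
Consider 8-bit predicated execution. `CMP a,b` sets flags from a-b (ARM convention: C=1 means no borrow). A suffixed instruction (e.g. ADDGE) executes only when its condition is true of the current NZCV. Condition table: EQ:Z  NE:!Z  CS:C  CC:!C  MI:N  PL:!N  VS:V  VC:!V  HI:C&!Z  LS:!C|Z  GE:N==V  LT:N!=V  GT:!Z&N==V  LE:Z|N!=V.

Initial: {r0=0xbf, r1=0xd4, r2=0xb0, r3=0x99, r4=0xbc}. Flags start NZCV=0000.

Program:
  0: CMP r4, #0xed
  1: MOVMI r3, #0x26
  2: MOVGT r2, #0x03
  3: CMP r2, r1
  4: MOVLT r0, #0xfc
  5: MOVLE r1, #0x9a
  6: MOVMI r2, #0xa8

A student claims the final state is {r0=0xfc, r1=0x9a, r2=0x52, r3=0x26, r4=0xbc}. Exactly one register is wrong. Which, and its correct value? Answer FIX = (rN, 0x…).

[0] flags=1000 → (cmp)
[1] flags=1000 MI?T → r3=0x26
[2] flags=1000 GT?F → skip
[3] flags=1000 → (cmp)
[4] flags=1000 LT?T → r0=0xfc
[5] flags=1000 LE?T → r1=0x9a
[6] flags=1000 MI?T → r2=0xa8

FIX = (r2, 0xa8)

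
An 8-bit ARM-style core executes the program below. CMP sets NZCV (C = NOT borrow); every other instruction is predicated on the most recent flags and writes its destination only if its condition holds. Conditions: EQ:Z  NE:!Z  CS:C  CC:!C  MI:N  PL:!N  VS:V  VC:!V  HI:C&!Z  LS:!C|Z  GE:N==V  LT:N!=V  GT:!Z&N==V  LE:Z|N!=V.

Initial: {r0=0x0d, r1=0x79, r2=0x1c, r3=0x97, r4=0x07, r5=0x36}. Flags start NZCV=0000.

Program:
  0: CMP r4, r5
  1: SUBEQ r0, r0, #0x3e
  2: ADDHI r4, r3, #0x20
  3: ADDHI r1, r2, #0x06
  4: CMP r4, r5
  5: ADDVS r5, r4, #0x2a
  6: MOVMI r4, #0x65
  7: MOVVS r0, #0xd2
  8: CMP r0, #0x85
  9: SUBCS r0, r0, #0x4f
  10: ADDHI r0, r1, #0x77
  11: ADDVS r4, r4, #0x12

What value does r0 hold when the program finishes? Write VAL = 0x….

VAL = 0x0d

0: ✓ CMP  NZCV=1000
1: · SUBEQ
2: · ADDHI
3: · ADDHI
4: ✓ CMP  NZCV=1000
5: · ADDVS
6: ✓ MOVMI  r4←0x65
7: · MOVVS
8: ✓ CMP  NZCV=1001
9: · SUBCS
10: · ADDHI
11: ✓ ADDVS  r4←0x77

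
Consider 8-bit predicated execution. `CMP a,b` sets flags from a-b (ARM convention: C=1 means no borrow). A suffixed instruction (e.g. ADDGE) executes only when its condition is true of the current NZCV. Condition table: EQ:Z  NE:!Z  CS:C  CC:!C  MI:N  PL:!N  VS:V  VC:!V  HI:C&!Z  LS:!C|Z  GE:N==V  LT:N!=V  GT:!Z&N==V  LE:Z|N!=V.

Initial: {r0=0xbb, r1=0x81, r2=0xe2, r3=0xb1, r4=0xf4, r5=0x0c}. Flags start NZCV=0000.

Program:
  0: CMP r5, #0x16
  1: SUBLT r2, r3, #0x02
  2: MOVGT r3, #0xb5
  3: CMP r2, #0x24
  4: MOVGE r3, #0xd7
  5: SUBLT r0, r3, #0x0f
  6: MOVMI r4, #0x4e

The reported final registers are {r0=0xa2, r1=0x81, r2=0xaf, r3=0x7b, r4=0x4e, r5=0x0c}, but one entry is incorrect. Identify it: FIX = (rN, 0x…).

0: ✓ CMP  NZCV=1000
1: ✓ SUBLT  r2←0xaf
2: · MOVGT
3: ✓ CMP  NZCV=1010
4: · MOVGE
5: ✓ SUBLT  r0←0xa2
6: ✓ MOVMI  r4←0x4e

FIX = (r3, 0xb1)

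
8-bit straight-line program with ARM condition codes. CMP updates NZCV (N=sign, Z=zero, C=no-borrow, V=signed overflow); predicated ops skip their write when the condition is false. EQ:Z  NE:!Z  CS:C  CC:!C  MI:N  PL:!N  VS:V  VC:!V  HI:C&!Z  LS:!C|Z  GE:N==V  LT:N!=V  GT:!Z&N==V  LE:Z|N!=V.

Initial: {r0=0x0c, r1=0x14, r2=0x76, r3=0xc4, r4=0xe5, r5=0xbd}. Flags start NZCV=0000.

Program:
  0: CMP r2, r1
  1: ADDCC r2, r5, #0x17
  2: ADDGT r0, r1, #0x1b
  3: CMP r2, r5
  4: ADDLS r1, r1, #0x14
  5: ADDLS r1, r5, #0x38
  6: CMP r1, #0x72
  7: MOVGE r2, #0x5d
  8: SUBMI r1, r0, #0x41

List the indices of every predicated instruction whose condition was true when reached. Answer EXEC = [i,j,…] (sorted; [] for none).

EXEC = [2,4,5,8]

[0] flags=0010 → (cmp)
[1] flags=0010 CC?F → skip
[2] flags=0010 GT?T → r0=0x2f
[3] flags=1001 → (cmp)
[4] flags=1001 LS?T → r1=0x28
[5] flags=1001 LS?T → r1=0xf5
[6] flags=1010 → (cmp)
[7] flags=1010 GE?F → skip
[8] flags=1010 MI?T → r1=0xee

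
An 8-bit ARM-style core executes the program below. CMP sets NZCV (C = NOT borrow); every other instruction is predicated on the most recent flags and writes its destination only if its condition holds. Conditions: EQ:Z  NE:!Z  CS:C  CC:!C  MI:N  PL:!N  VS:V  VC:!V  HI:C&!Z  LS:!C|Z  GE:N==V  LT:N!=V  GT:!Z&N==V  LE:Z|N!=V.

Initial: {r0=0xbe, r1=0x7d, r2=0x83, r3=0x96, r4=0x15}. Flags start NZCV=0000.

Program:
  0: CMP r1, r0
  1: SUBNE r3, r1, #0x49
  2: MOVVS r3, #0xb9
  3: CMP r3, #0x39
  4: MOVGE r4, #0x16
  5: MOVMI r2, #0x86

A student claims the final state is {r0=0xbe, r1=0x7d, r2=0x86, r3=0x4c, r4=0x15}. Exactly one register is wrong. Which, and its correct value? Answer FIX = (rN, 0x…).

0: ✓ CMP  NZCV=1001
1: ✓ SUBNE  r3←0x34
2: ✓ MOVVS  r3←0xb9
3: ✓ CMP  NZCV=1010
4: · MOVGE
5: ✓ MOVMI  r2←0x86

FIX = (r3, 0xb9)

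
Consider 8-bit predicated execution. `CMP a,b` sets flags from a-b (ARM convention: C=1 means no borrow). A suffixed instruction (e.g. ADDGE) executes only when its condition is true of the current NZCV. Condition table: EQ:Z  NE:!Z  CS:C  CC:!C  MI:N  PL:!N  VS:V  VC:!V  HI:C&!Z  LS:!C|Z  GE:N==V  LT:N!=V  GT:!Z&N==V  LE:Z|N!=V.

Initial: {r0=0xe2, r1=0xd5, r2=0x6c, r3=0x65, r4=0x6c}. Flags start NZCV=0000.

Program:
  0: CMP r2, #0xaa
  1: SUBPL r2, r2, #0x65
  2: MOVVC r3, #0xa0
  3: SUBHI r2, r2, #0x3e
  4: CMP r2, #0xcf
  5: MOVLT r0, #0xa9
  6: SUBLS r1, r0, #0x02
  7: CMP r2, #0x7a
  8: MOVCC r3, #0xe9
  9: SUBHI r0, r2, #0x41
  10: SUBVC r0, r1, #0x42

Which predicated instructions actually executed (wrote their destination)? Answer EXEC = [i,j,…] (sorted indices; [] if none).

EXEC = [6,8,10]

[0] flags=1001 → (cmp)
[1] flags=1001 PL?F → skip
[2] flags=1001 VC?F → skip
[3] flags=1001 HI?F → skip
[4] flags=1001 → (cmp)
[5] flags=1001 LT?F → skip
[6] flags=1001 LS?T → r1=0xe0
[7] flags=1000 → (cmp)
[8] flags=1000 CC?T → r3=0xe9
[9] flags=1000 HI?F → skip
[10] flags=1000 VC?T → r0=0x9e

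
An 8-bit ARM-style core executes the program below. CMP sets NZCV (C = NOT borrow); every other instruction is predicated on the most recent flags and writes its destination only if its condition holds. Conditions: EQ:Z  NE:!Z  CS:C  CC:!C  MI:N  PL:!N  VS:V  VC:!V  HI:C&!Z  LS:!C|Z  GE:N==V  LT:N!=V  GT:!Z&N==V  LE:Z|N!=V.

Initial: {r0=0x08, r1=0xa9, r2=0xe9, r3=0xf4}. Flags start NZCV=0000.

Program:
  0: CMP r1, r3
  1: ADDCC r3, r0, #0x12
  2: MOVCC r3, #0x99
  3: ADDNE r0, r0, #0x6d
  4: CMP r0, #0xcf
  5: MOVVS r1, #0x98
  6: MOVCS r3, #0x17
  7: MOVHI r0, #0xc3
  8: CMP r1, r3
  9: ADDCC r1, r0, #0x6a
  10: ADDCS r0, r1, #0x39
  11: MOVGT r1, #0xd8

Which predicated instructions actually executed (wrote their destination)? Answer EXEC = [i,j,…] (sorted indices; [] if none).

EXEC = [1,2,3,5,9]

0: ✓ CMP  NZCV=1000
1: ✓ ADDCC  r3←0x1a
2: ✓ MOVCC  r3←0x99
3: ✓ ADDNE  r0←0x75
4: ✓ CMP  NZCV=1001
5: ✓ MOVVS  r1←0x98
6: · MOVCS
7: · MOVHI
8: ✓ CMP  NZCV=1000
9: ✓ ADDCC  r1←0xdf
10: · ADDCS
11: · MOVGT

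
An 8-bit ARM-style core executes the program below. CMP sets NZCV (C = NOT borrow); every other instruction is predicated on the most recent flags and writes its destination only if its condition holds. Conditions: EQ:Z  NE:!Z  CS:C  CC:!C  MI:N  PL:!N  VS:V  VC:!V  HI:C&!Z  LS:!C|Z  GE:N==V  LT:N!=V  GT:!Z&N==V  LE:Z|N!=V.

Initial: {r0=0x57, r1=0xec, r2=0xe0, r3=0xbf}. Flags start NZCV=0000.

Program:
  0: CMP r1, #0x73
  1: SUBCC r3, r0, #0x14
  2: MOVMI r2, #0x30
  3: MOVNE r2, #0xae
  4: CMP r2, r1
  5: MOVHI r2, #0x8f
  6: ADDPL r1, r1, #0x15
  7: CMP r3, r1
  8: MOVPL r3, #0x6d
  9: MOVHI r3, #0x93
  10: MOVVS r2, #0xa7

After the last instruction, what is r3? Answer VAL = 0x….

VAL = 0xbf

[0] flags=0011 → (cmp)
[1] flags=0011 CC?F → skip
[2] flags=0011 MI?F → skip
[3] flags=0011 NE?T → r2=0xae
[4] flags=1000 → (cmp)
[5] flags=1000 HI?F → skip
[6] flags=1000 PL?F → skip
[7] flags=1000 → (cmp)
[8] flags=1000 PL?F → skip
[9] flags=1000 HI?F → skip
[10] flags=1000 VS?F → skip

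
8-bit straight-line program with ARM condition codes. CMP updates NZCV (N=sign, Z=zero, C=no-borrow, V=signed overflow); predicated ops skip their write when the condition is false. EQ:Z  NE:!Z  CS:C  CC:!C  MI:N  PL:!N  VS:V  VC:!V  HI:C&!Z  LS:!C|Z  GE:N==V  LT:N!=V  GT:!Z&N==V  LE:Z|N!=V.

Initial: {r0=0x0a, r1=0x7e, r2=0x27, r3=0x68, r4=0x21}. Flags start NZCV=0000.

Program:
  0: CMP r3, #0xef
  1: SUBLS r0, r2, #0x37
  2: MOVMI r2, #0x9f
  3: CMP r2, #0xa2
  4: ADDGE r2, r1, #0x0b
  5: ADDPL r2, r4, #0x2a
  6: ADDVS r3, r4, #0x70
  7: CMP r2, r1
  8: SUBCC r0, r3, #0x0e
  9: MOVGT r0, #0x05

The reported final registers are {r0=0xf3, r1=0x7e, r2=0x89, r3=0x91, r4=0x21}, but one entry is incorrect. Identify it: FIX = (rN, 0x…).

[0] flags=0000 → (cmp)
[1] flags=0000 LS?T → r0=0xf0
[2] flags=0000 MI?F → skip
[3] flags=1001 → (cmp)
[4] flags=1001 GE?T → r2=0x89
[5] flags=1001 PL?F → skip
[6] flags=1001 VS?T → r3=0x91
[7] flags=0011 → (cmp)
[8] flags=0011 CC?F → skip
[9] flags=0011 GT?F → skip

FIX = (r0, 0xf0)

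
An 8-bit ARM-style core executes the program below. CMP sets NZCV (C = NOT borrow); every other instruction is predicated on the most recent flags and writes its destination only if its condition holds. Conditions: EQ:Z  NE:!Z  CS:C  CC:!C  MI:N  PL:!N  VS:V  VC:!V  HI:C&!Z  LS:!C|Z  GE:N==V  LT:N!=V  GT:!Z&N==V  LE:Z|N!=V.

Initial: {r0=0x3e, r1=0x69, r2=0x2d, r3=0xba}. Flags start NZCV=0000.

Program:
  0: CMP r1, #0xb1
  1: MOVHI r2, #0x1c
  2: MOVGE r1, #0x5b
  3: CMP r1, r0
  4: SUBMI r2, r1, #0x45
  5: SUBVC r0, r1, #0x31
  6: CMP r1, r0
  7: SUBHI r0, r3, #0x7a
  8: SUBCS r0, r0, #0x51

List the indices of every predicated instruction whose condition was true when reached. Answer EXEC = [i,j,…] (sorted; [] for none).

[0] flags=1001 → (cmp)
[1] flags=1001 HI?F → skip
[2] flags=1001 GE?T → r1=0x5b
[3] flags=0010 → (cmp)
[4] flags=0010 MI?F → skip
[5] flags=0010 VC?T → r0=0x2a
[6] flags=0010 → (cmp)
[7] flags=0010 HI?T → r0=0x40
[8] flags=0010 CS?T → r0=0xef

EXEC = [2,5,7,8]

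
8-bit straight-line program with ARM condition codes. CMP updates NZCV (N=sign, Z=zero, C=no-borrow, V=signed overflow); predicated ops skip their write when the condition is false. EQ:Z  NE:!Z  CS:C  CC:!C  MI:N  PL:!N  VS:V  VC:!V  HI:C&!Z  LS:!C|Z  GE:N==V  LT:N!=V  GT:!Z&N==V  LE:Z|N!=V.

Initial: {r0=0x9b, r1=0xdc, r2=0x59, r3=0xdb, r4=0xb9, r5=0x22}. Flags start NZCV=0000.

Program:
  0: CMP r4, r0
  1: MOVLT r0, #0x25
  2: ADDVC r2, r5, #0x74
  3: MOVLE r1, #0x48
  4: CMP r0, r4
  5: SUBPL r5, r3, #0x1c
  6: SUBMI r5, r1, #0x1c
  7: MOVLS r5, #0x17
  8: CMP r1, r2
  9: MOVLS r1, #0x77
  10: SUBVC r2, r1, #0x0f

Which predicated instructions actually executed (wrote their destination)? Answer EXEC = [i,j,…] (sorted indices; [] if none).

EXEC = [2,6,7,10]

[0] flags=0010 → (cmp)
[1] flags=0010 LT?F → skip
[2] flags=0010 VC?T → r2=0x96
[3] flags=0010 LE?F → skip
[4] flags=1000 → (cmp)
[5] flags=1000 PL?F → skip
[6] flags=1000 MI?T → r5=0xc0
[7] flags=1000 LS?T → r5=0x17
[8] flags=0010 → (cmp)
[9] flags=0010 LS?F → skip
[10] flags=0010 VC?T → r2=0xcd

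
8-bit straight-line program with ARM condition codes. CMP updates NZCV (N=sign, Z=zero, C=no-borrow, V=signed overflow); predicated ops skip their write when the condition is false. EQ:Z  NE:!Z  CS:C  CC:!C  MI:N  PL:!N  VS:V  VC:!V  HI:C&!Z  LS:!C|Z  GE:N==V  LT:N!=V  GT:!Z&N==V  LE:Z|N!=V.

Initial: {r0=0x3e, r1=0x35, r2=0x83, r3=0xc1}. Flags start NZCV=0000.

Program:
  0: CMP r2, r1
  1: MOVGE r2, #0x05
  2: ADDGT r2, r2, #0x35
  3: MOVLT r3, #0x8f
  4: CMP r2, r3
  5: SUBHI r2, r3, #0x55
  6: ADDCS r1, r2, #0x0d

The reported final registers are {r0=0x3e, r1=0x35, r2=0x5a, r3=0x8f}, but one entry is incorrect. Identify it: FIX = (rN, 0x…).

[0] flags=0011 → (cmp)
[1] flags=0011 GE?F → skip
[2] flags=0011 GT?F → skip
[3] flags=0011 LT?T → r3=0x8f
[4] flags=1000 → (cmp)
[5] flags=1000 HI?F → skip
[6] flags=1000 CS?F → skip

FIX = (r2, 0x83)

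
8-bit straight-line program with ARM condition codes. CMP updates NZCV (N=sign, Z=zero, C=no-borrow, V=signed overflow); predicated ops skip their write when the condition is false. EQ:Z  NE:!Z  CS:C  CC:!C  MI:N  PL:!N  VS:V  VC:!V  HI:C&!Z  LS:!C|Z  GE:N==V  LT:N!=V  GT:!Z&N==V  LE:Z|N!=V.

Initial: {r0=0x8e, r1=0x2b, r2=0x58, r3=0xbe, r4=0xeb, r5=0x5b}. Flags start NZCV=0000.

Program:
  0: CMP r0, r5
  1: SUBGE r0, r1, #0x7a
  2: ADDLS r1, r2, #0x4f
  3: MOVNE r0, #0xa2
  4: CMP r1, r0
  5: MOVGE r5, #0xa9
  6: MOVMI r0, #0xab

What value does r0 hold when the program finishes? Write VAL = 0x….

0: ✓ CMP  NZCV=0011
1: · SUBGE
2: · ADDLS
3: ✓ MOVNE  r0←0xa2
4: ✓ CMP  NZCV=1001
5: ✓ MOVGE  r5←0xa9
6: ✓ MOVMI  r0←0xab

VAL = 0xab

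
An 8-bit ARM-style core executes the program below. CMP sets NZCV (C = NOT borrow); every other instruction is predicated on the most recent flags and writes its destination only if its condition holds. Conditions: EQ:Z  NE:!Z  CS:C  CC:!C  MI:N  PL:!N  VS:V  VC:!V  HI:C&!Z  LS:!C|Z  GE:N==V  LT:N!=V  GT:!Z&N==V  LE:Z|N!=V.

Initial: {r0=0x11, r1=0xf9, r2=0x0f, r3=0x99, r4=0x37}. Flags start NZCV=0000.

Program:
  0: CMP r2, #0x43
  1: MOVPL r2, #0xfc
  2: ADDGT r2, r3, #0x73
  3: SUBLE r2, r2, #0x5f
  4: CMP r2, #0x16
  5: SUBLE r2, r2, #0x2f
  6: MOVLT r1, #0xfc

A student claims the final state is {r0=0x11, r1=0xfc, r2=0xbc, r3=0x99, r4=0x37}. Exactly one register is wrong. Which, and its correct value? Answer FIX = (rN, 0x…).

FIX = (r2, 0x81)

[0] flags=1000 → (cmp)
[1] flags=1000 PL?F → skip
[2] flags=1000 GT?F → skip
[3] flags=1000 LE?T → r2=0xb0
[4] flags=1010 → (cmp)
[5] flags=1010 LE?T → r2=0x81
[6] flags=1010 LT?T → r1=0xfc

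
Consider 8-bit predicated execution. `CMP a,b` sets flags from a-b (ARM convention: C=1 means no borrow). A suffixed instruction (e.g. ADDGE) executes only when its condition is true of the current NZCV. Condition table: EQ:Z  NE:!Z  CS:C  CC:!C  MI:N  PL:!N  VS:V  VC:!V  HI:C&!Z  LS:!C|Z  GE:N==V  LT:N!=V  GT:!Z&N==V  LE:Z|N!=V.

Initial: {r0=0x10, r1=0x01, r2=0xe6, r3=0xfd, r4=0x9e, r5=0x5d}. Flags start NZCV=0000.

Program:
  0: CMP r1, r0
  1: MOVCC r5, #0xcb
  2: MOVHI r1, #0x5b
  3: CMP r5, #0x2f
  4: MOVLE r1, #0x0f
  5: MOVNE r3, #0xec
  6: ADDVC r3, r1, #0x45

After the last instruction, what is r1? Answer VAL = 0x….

0: ✓ CMP  NZCV=1000
1: ✓ MOVCC  r5←0xcb
2: · MOVHI
3: ✓ CMP  NZCV=1010
4: ✓ MOVLE  r1←0x0f
5: ✓ MOVNE  r3←0xec
6: ✓ ADDVC  r3←0x54

VAL = 0x0f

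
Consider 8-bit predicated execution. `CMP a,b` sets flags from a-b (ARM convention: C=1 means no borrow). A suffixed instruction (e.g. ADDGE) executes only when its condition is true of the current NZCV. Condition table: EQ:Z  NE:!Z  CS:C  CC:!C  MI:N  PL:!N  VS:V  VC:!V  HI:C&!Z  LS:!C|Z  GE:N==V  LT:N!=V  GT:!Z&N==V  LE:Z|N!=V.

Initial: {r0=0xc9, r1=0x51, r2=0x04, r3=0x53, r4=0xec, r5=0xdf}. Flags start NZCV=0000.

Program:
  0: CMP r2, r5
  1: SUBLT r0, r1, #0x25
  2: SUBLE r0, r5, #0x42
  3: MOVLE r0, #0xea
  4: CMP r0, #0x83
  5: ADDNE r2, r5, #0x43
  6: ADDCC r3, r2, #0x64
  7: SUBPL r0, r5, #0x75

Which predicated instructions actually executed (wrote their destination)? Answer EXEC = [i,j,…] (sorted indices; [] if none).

0: ✓ CMP  NZCV=0000
1: · SUBLT
2: · SUBLE
3: · MOVLE
4: ✓ CMP  NZCV=0010
5: ✓ ADDNE  r2←0x22
6: · ADDCC
7: ✓ SUBPL  r0←0x6a

EXEC = [5,7]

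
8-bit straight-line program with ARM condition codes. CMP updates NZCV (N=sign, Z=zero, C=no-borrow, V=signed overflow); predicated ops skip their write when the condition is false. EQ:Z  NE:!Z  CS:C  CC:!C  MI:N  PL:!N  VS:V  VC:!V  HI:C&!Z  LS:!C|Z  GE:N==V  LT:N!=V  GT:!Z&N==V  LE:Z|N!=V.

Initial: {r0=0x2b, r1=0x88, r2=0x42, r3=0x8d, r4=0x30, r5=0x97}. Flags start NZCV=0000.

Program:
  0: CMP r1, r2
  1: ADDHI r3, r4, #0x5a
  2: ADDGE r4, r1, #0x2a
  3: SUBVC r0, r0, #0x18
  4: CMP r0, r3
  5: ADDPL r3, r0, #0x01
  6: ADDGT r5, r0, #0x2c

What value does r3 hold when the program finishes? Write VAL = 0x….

VAL = 0x8a

[0] flags=0011 → (cmp)
[1] flags=0011 HI?T → r3=0x8a
[2] flags=0011 GE?F → skip
[3] flags=0011 VC?F → skip
[4] flags=1001 → (cmp)
[5] flags=1001 PL?F → skip
[6] flags=1001 GT?T → r5=0x57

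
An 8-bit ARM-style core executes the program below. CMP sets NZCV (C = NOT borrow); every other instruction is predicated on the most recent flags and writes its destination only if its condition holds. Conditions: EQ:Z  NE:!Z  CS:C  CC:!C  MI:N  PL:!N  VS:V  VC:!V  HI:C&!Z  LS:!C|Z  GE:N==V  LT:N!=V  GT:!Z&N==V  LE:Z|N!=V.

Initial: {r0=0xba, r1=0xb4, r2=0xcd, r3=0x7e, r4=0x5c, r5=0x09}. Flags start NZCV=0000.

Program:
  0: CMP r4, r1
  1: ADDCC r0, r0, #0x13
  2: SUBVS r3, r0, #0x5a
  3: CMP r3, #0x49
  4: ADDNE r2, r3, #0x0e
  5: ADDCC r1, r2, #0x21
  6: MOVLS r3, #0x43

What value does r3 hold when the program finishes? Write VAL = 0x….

VAL = 0x73

0: ✓ CMP  NZCV=1001
1: ✓ ADDCC  r0←0xcd
2: ✓ SUBVS  r3←0x73
3: ✓ CMP  NZCV=0010
4: ✓ ADDNE  r2←0x81
5: · ADDCC
6: · MOVLS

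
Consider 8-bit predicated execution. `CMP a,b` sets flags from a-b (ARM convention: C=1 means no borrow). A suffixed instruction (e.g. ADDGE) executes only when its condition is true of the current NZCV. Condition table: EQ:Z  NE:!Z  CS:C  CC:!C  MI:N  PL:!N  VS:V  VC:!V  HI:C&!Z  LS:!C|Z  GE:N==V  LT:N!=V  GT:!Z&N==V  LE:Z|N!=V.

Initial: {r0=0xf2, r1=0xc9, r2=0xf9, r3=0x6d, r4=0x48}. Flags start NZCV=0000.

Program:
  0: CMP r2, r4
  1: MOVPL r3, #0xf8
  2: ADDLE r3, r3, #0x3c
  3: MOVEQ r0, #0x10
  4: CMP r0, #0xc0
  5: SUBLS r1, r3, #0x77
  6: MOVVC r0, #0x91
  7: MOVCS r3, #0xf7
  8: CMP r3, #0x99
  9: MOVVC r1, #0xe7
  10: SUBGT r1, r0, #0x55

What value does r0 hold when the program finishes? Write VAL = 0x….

[0] flags=1010 → (cmp)
[1] flags=1010 PL?F → skip
[2] flags=1010 LE?T → r3=0xa9
[3] flags=1010 EQ?F → skip
[4] flags=0010 → (cmp)
[5] flags=0010 LS?F → skip
[6] flags=0010 VC?T → r0=0x91
[7] flags=0010 CS?T → r3=0xf7
[8] flags=0010 → (cmp)
[9] flags=0010 VC?T → r1=0xe7
[10] flags=0010 GT?T → r1=0x3c

VAL = 0x91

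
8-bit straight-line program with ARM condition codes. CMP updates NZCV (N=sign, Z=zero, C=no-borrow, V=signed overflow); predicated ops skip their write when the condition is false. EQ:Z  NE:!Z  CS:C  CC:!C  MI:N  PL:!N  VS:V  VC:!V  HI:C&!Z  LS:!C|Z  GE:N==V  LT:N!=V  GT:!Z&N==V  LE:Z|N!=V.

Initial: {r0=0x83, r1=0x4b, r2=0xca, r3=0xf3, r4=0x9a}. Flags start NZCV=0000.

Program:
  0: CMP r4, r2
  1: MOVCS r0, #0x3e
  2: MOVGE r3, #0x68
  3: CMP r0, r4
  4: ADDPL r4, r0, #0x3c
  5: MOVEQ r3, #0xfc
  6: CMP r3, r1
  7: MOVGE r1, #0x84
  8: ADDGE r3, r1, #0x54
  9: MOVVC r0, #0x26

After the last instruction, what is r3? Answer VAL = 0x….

0: ✓ CMP  NZCV=1000
1: · MOVCS
2: · MOVGE
3: ✓ CMP  NZCV=1000
4: · ADDPL
5: · MOVEQ
6: ✓ CMP  NZCV=1010
7: · MOVGE
8: · ADDGE
9: ✓ MOVVC  r0←0x26

VAL = 0xf3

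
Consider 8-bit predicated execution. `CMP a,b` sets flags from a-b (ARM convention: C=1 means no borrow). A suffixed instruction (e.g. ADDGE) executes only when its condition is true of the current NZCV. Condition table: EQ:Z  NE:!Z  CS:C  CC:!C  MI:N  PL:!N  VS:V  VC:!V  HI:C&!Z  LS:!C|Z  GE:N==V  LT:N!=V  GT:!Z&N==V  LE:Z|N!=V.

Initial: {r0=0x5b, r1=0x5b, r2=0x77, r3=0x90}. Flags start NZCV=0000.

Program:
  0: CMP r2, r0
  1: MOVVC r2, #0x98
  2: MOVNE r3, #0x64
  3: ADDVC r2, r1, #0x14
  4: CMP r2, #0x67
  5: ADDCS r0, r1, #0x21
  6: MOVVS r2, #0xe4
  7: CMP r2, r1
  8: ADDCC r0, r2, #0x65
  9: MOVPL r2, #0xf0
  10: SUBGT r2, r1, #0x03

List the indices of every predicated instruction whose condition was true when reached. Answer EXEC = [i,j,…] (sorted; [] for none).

EXEC = [1,2,3,5,9,10]

[0] flags=0010 → (cmp)
[1] flags=0010 VC?T → r2=0x98
[2] flags=0010 NE?T → r3=0x64
[3] flags=0010 VC?T → r2=0x6f
[4] flags=0010 → (cmp)
[5] flags=0010 CS?T → r0=0x7c
[6] flags=0010 VS?F → skip
[7] flags=0010 → (cmp)
[8] flags=0010 CC?F → skip
[9] flags=0010 PL?T → r2=0xf0
[10] flags=0010 GT?T → r2=0x58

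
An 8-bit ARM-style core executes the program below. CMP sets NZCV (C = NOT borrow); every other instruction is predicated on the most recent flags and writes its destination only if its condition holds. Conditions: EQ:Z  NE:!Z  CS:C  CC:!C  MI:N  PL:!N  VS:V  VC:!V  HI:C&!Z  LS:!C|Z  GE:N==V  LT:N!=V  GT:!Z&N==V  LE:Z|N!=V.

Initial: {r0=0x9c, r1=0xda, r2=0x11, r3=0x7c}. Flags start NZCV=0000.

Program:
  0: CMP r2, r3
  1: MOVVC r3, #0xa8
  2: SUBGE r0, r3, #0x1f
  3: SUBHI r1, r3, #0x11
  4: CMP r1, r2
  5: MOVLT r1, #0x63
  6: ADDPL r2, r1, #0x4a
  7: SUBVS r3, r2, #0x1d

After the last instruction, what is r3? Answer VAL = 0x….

0: ✓ CMP  NZCV=1000
1: ✓ MOVVC  r3←0xa8
2: · SUBGE
3: · SUBHI
4: ✓ CMP  NZCV=1010
5: ✓ MOVLT  r1←0x63
6: · ADDPL
7: · SUBVS

VAL = 0xa8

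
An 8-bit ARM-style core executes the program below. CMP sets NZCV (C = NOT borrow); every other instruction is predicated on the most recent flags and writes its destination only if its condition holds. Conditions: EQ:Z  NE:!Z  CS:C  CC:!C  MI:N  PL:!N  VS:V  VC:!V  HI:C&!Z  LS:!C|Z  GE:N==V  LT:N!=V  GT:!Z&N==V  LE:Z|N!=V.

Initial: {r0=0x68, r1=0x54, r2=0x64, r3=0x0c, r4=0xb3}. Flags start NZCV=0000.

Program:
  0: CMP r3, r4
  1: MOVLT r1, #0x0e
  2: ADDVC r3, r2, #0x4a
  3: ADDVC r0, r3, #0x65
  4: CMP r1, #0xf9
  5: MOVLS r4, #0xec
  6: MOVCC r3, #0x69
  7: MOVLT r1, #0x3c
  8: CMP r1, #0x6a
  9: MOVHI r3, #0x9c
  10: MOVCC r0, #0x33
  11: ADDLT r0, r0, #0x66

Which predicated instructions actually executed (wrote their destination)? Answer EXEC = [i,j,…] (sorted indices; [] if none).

EXEC = [2,3,5,6,10,11]

0: ✓ CMP  NZCV=0000
1: · MOVLT
2: ✓ ADDVC  r3←0xae
3: ✓ ADDVC  r0←0x13
4: ✓ CMP  NZCV=0000
5: ✓ MOVLS  r4←0xec
6: ✓ MOVCC  r3←0x69
7: · MOVLT
8: ✓ CMP  NZCV=1000
9: · MOVHI
10: ✓ MOVCC  r0←0x33
11: ✓ ADDLT  r0←0x99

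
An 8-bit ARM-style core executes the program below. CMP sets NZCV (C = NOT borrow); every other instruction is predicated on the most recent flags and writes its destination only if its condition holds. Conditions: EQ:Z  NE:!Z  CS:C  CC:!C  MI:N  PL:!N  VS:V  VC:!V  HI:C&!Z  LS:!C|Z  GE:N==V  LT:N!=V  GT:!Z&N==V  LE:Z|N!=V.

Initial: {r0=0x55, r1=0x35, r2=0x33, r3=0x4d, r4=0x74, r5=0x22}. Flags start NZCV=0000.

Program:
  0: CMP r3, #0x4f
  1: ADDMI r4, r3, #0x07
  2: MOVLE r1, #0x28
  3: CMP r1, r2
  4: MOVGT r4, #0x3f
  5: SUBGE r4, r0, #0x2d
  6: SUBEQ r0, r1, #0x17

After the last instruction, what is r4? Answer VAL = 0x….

0: ✓ CMP  NZCV=1000
1: ✓ ADDMI  r4←0x54
2: ✓ MOVLE  r1←0x28
3: ✓ CMP  NZCV=1000
4: · MOVGT
5: · SUBGE
6: · SUBEQ

VAL = 0x54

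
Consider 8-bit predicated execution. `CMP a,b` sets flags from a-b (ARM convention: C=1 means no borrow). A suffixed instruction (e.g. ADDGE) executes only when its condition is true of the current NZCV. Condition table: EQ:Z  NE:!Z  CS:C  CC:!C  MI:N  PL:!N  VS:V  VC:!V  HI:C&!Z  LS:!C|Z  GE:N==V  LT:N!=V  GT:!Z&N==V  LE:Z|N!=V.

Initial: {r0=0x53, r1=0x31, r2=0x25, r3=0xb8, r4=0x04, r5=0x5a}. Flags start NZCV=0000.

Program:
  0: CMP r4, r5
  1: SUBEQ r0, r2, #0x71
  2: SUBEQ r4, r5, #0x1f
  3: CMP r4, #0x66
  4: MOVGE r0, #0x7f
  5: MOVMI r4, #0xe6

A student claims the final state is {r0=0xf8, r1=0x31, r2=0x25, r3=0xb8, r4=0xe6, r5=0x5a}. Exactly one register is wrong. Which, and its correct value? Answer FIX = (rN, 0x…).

[0] flags=1000 → (cmp)
[1] flags=1000 EQ?F → skip
[2] flags=1000 EQ?F → skip
[3] flags=1000 → (cmp)
[4] flags=1000 GE?F → skip
[5] flags=1000 MI?T → r4=0xe6

FIX = (r0, 0x53)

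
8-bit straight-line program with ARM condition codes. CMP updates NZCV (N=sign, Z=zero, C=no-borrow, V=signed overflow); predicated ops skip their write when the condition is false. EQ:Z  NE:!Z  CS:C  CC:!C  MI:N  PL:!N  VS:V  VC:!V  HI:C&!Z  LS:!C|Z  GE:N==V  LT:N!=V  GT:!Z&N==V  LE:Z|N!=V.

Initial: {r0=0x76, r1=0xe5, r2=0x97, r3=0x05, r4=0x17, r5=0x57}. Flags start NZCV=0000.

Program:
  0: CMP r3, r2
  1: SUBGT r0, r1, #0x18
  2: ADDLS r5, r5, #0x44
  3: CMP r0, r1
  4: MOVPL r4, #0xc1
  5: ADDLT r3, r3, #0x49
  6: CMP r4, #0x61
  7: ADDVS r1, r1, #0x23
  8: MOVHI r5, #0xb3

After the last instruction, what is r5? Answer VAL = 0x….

VAL = 0x9b

[0] flags=0000 → (cmp)
[1] flags=0000 GT?T → r0=0xcd
[2] flags=0000 LS?T → r5=0x9b
[3] flags=1000 → (cmp)
[4] flags=1000 PL?F → skip
[5] flags=1000 LT?T → r3=0x4e
[6] flags=1000 → (cmp)
[7] flags=1000 VS?F → skip
[8] flags=1000 HI?F → skip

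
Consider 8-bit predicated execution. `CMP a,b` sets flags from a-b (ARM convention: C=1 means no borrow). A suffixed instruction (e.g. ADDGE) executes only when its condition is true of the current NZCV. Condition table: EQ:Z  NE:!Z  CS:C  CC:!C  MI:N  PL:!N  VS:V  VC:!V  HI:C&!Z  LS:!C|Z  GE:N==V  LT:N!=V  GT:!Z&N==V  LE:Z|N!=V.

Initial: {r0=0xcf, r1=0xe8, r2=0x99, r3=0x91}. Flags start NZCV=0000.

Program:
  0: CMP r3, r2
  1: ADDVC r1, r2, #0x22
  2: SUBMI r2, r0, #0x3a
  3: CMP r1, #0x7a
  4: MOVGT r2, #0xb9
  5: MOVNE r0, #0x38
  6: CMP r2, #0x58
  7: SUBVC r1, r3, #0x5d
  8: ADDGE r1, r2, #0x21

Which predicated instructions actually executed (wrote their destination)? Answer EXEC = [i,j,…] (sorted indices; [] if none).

EXEC = [1,2,5]

[0] flags=1000 → (cmp)
[1] flags=1000 VC?T → r1=0xbb
[2] flags=1000 MI?T → r2=0x95
[3] flags=0011 → (cmp)
[4] flags=0011 GT?F → skip
[5] flags=0011 NE?T → r0=0x38
[6] flags=0011 → (cmp)
[7] flags=0011 VC?F → skip
[8] flags=0011 GE?F → skip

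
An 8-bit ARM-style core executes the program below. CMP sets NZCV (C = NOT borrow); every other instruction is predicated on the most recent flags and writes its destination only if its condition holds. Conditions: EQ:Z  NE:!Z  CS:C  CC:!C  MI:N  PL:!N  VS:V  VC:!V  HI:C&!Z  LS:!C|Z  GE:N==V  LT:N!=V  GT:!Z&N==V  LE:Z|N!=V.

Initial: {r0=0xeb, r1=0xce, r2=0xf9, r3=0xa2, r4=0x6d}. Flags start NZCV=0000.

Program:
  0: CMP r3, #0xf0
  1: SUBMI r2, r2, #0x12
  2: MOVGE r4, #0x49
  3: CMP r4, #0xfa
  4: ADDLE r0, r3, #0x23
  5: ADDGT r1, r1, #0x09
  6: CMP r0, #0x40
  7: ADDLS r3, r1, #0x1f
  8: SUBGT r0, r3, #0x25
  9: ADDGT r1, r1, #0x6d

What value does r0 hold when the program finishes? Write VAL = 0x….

0: ✓ CMP  NZCV=1000
1: ✓ SUBMI  r2←0xe7
2: · MOVGE
3: ✓ CMP  NZCV=0000
4: · ADDLE
5: ✓ ADDGT  r1←0xd7
6: ✓ CMP  NZCV=1010
7: · ADDLS
8: · SUBGT
9: · ADDGT

VAL = 0xeb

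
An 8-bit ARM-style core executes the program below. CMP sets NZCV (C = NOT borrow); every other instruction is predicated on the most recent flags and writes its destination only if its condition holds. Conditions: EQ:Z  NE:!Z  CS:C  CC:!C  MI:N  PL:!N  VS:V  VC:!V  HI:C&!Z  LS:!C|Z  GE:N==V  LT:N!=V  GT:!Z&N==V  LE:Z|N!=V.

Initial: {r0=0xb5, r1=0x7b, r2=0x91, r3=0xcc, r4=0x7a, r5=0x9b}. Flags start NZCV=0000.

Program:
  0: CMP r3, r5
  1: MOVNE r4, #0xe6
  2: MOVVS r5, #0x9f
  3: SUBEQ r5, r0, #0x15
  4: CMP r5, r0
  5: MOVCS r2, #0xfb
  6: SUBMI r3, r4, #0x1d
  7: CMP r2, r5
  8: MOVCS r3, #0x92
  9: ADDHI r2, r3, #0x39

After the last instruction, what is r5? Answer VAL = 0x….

VAL = 0x9b

0: ✓ CMP  NZCV=0010
1: ✓ MOVNE  r4←0xe6
2: · MOVVS
3: · SUBEQ
4: ✓ CMP  NZCV=1000
5: · MOVCS
6: ✓ SUBMI  r3←0xc9
7: ✓ CMP  NZCV=1000
8: · MOVCS
9: · ADDHI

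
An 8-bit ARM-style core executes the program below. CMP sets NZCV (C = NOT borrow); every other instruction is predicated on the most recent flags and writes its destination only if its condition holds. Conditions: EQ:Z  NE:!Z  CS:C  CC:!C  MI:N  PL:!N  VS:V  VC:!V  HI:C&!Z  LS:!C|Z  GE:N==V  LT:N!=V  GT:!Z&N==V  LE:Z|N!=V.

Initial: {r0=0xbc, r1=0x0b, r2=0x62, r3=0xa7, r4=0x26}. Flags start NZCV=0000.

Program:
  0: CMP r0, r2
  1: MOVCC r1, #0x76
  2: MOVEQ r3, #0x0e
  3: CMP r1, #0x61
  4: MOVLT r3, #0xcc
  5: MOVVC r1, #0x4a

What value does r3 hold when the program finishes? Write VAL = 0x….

0: ✓ CMP  NZCV=0011
1: · MOVCC
2: · MOVEQ
3: ✓ CMP  NZCV=1000
4: ✓ MOVLT  r3←0xcc
5: ✓ MOVVC  r1←0x4a

VAL = 0xcc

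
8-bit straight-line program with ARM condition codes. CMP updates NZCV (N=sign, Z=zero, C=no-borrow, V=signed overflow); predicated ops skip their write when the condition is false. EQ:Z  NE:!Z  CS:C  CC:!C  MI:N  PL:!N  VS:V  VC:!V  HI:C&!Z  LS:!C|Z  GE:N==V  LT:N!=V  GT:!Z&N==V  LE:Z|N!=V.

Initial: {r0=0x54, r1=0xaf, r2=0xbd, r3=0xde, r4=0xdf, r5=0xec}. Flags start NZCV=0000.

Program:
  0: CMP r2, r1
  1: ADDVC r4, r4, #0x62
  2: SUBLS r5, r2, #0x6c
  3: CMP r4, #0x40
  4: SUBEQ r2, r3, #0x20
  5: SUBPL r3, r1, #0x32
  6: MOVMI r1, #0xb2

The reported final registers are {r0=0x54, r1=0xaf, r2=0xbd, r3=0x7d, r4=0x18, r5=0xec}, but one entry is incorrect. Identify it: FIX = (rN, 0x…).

[0] flags=0010 → (cmp)
[1] flags=0010 VC?T → r4=0x41
[2] flags=0010 LS?F → skip
[3] flags=0010 → (cmp)
[4] flags=0010 EQ?F → skip
[5] flags=0010 PL?T → r3=0x7d
[6] flags=0010 MI?F → skip

FIX = (r4, 0x41)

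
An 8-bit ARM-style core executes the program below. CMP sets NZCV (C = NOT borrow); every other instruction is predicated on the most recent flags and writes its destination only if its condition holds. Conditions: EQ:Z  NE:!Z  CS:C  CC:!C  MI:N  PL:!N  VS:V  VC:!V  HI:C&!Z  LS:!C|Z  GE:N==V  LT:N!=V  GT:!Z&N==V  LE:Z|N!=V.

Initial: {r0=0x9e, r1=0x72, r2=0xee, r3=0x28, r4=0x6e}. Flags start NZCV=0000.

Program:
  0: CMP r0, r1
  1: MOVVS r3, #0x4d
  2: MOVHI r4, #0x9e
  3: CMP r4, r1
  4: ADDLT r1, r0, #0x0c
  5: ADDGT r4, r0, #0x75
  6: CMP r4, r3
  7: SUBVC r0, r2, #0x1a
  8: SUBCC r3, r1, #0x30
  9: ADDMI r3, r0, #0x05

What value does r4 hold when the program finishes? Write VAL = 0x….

[0] flags=0011 → (cmp)
[1] flags=0011 VS?T → r3=0x4d
[2] flags=0011 HI?T → r4=0x9e
[3] flags=0011 → (cmp)
[4] flags=0011 LT?T → r1=0xaa
[5] flags=0011 GT?F → skip
[6] flags=0011 → (cmp)
[7] flags=0011 VC?F → skip
[8] flags=0011 CC?F → skip
[9] flags=0011 MI?F → skip

VAL = 0x9e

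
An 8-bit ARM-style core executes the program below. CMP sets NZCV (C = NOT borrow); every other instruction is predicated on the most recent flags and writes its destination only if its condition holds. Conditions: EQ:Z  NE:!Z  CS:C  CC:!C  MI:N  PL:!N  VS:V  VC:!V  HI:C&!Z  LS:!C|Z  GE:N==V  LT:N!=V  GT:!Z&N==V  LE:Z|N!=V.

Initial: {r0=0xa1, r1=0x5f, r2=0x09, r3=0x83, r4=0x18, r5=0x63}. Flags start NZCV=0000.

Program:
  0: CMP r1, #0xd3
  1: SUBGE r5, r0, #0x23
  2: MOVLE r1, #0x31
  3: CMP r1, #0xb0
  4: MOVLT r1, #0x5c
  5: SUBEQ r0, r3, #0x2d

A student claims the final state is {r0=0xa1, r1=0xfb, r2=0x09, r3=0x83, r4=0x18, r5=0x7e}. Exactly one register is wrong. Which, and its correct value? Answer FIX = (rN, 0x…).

0: ✓ CMP  NZCV=1001
1: ✓ SUBGE  r5←0x7e
2: · MOVLE
3: ✓ CMP  NZCV=1001
4: · MOVLT
5: · SUBEQ

FIX = (r1, 0x5f)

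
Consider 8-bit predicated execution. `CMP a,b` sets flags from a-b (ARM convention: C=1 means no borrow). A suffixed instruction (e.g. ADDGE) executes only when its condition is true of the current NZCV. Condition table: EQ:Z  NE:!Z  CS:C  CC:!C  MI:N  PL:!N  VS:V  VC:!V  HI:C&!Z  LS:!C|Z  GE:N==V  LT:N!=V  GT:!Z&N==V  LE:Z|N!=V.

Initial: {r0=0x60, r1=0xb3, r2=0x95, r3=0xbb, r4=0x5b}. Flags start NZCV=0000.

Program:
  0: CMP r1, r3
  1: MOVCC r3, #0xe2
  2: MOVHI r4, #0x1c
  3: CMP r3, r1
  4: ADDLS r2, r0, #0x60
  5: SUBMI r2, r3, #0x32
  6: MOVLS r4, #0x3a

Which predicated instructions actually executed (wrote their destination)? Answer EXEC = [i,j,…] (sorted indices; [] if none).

0: ✓ CMP  NZCV=1000
1: ✓ MOVCC  r3←0xe2
2: · MOVHI
3: ✓ CMP  NZCV=0010
4: · ADDLS
5: · SUBMI
6: · MOVLS

EXEC = [1]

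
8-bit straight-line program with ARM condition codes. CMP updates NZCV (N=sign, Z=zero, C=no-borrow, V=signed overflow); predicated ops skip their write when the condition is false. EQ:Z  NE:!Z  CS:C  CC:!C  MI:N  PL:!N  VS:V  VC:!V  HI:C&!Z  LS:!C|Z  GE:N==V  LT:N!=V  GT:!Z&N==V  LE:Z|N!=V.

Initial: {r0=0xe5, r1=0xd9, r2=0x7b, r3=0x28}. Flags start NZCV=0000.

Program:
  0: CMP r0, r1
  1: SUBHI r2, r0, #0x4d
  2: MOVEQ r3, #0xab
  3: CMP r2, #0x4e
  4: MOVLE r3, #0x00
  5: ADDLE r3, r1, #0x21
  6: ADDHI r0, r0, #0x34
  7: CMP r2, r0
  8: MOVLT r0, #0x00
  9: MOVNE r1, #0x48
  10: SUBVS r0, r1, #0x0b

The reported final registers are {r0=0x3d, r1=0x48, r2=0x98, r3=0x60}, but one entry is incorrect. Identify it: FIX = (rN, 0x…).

0: ✓ CMP  NZCV=0010
1: ✓ SUBHI  r2←0x98
2: · MOVEQ
3: ✓ CMP  NZCV=0011
4: ✓ MOVLE  r3←0x00
5: ✓ ADDLE  r3←0xfa
6: ✓ ADDHI  r0←0x19
7: ✓ CMP  NZCV=0011
8: ✓ MOVLT  r0←0x00
9: ✓ MOVNE  r1←0x48
10: ✓ SUBVS  r0←0x3d

FIX = (r3, 0xfa)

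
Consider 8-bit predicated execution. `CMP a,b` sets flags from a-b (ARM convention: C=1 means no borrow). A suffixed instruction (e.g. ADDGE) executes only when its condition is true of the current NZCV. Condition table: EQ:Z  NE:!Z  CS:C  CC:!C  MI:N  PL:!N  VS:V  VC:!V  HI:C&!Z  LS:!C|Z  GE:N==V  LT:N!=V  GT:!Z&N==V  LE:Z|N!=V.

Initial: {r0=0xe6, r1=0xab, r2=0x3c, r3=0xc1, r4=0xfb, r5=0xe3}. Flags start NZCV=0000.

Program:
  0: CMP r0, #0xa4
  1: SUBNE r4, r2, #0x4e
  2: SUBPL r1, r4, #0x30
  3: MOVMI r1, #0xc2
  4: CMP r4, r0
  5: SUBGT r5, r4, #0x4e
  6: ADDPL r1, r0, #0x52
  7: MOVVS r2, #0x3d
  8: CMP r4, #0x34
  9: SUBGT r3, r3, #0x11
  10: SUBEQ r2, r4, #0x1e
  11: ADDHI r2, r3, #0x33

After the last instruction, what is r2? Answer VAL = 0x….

0: ✓ CMP  NZCV=0010
1: ✓ SUBNE  r4←0xee
2: ✓ SUBPL  r1←0xbe
3: · MOVMI
4: ✓ CMP  NZCV=0010
5: ✓ SUBGT  r5←0xa0
6: ✓ ADDPL  r1←0x38
7: · MOVVS
8: ✓ CMP  NZCV=1010
9: · SUBGT
10: · SUBEQ
11: ✓ ADDHI  r2←0xf4

VAL = 0xf4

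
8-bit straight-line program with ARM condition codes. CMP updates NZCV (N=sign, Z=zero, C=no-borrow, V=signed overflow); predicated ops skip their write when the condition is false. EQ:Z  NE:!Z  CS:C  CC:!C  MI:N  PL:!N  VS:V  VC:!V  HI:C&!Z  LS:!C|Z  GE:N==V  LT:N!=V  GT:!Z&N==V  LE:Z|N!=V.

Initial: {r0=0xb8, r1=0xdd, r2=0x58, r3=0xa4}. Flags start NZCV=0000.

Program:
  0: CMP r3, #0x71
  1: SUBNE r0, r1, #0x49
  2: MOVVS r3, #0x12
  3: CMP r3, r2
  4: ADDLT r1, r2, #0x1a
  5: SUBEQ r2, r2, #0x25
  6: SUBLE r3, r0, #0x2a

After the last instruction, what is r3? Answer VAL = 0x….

VAL = 0x6a

[0] flags=0011 → (cmp)
[1] flags=0011 NE?T → r0=0x94
[2] flags=0011 VS?T → r3=0x12
[3] flags=1000 → (cmp)
[4] flags=1000 LT?T → r1=0x72
[5] flags=1000 EQ?F → skip
[6] flags=1000 LE?T → r3=0x6a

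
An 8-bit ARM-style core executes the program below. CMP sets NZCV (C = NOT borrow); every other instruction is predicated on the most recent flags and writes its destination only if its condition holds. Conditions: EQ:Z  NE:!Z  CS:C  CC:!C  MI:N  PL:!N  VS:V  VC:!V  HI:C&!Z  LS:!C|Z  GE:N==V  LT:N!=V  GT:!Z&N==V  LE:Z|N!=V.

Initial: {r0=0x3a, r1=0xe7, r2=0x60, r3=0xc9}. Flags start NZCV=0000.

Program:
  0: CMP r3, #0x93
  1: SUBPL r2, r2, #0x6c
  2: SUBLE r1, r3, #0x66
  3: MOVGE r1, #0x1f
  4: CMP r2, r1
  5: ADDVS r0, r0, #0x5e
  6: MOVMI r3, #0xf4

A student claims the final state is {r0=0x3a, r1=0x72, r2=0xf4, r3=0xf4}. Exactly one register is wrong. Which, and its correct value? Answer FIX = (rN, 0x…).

FIX = (r1, 0x1f)

[0] flags=0010 → (cmp)
[1] flags=0010 PL?T → r2=0xf4
[2] flags=0010 LE?F → skip
[3] flags=0010 GE?T → r1=0x1f
[4] flags=1010 → (cmp)
[5] flags=1010 VS?F → skip
[6] flags=1010 MI?T → r3=0xf4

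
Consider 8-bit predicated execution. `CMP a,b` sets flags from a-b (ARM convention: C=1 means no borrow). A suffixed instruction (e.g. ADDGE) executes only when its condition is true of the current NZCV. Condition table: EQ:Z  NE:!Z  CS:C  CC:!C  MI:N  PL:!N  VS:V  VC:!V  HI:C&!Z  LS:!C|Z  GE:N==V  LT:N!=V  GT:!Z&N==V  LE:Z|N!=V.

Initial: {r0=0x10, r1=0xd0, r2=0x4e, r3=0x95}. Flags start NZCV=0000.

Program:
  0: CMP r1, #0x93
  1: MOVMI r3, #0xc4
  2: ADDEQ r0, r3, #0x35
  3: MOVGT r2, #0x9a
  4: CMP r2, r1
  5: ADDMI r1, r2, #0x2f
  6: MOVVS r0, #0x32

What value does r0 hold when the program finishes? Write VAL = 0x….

VAL = 0x10

[0] flags=0010 → (cmp)
[1] flags=0010 MI?F → skip
[2] flags=0010 EQ?F → skip
[3] flags=0010 GT?T → r2=0x9a
[4] flags=1000 → (cmp)
[5] flags=1000 MI?T → r1=0xc9
[6] flags=1000 VS?F → skip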